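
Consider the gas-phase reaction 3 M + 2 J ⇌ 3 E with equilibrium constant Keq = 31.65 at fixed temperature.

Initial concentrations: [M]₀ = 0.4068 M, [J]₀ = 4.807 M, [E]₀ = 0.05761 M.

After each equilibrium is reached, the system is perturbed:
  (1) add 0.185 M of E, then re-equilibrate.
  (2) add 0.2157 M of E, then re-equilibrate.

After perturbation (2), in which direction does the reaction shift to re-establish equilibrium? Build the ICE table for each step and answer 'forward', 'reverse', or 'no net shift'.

Q₀ = 1.2291e-04 vs Keq = 31.65 ⇒ Q<K, forward
Step 1:
                  M         J         E
  I          0.4068     4.807   0.05761
  C          -0.359   -0.2393     0.359
  E         0.04784     4.568    0.4166
  solve Keq expr → x = 0.1197; check Q = 31.65
Then add 0.185 M of E.
Step 2:
                  M         J         E
  I         0.04784     4.568    0.6016
  C         0.01895   0.01263  -0.01895
  E         0.06678      4.58    0.5826
  solve Keq expr → x = -0.006315; check Q = 31.65
Then add 0.2157 M of E.
Step 3:
                  M         J         E
  I         0.06678      4.58    0.7983
  C         0.02201   0.01467  -0.02201
  E          0.0888     4.595    0.7763
  solve Keq expr → x = -0.007337; check Q = 31.65

Direction: reverse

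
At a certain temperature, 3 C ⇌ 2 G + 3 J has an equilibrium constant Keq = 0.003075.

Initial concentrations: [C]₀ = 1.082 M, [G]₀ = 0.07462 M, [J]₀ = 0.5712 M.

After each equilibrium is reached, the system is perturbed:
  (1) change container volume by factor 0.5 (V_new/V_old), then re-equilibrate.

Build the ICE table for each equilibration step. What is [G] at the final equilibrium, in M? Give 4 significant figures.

[G]_eq = 0.146 M

Q₀ = 8.1921e-04 vs Keq = 0.003075 ⇒ Q<K, forward
Step 1:
                   C          G          J
  init         1.082    0.07462     0.5712
  Δ         -0.05966    0.03978    0.05966
  eq           1.022     0.1144     0.6309
  solve Keq expr → x = 0.01989; check Q = 0.003075
Then change container volume by factor 0.5 (V_new/V_old).
Step 2:
                   C          G          J
  init         2.045     0.2288      1.262
  Δ           0.1242    -0.0828    -0.1242
  eq           2.169      0.146      1.138
  solve Keq expr → x = -0.0414; check Q = 0.003075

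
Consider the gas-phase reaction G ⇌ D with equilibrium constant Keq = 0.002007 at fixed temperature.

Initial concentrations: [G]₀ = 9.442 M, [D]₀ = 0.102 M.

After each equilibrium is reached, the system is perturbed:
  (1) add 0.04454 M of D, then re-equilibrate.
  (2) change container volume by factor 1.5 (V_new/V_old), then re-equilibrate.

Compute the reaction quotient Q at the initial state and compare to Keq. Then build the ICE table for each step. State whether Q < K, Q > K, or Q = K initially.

Q₀ = 0.0108 vs Keq = 0.002007 ⇒ Q>K, reverse
Step 1:
                  G         D
  init        9.442     0.102
  Δ         0.08288  -0.08288
  eq          9.525   0.01912
  solve Keq expr → x = -0.08288; check Q = 0.002007
Then add 0.04454 M of D.
Step 2:
                  G         D
  init        9.525   0.06366
  Δ         0.04445  -0.04445
  eq          9.569   0.01921
  solve Keq expr → x = -0.04445; check Q = 0.002007
Then change container volume by factor 1.5 (V_new/V_old).
Step 3:
                  G         D
  init         6.38    0.0128
  Δ               0         0
  eq           6.38    0.0128
  solve Keq expr → x = 0; check Q = 0.002007

Q₀ = 0.0108; Q > K (proceeds reverse)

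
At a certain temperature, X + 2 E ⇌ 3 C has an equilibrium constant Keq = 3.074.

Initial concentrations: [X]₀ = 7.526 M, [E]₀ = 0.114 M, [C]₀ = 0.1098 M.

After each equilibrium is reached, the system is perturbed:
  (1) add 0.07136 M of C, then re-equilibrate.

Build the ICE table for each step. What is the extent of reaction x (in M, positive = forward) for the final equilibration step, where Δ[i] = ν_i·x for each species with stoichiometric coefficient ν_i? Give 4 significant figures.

Q₀ = 0.01353 vs Keq = 3.074 ⇒ Q<K, forward
Step 1:
                   X          E          C
  I            7.526      0.114     0.1098
  C         -0.04449   -0.08898     0.1335
  E            7.482    0.02502     0.2433
  solve Keq expr → x = 0.04449; check Q = 3.074
Then add 0.07136 M of C.
Step 2:
                   X          E          C
  I            7.482    0.02502     0.3146
  C          0.00467    0.00934   -0.01401
  E            7.486    0.03436     0.3006
  solve Keq expr → x = -0.00467; check Q = 3.074

x = -0.00467 M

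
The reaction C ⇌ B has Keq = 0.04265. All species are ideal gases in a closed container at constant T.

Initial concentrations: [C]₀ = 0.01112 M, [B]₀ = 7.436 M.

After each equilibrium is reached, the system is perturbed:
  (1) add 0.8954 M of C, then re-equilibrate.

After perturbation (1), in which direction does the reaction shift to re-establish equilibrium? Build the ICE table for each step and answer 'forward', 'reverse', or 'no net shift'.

Q₀ = 668.7 vs Keq = 0.04265 ⇒ Q>K, reverse
Step 1:
                    C           B
  I           0.01112       7.436
  C             7.131      -7.131
  E             7.142      0.3046
  solve Keq expr → x = -7.131; check Q = 0.04265
Then add 0.8954 M of C.
Step 2:
                    C           B
  I             8.038      0.3046
  C          -0.03663     0.03663
  E             8.001      0.3413
  solve Keq expr → x = 0.03663; check Q = 0.04265

Direction: forward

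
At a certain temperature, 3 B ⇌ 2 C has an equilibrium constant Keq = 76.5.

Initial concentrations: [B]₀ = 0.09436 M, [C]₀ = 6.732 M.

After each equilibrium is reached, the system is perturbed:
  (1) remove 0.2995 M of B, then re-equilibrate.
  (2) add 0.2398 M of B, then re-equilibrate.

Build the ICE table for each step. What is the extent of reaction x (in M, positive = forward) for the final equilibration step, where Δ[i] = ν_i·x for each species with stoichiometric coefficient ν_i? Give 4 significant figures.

Q₀ = 5.3942e+04 vs Keq = 76.5 ⇒ Q>K, reverse
Step 1:
                  B         C
  I         0.09436     6.732
  C          0.7059   -0.4706
  E          0.8003     6.261
  solve Keq expr → x = -0.2353; check Q = 76.5
Then remove 0.2995 M of B.
Step 2:
                  B         C
  I          0.5008     6.261
  C          0.2833   -0.1889
  E          0.7841     6.073
  solve Keq expr → x = -0.09444; check Q = 76.5
Then add 0.2398 M of B.
Step 3:
                  B         C
  I           1.024     6.073
  C         -0.2268    0.1512
  E           0.797     6.224
  solve Keq expr → x = 0.07561; check Q = 76.5

x = 0.07561 M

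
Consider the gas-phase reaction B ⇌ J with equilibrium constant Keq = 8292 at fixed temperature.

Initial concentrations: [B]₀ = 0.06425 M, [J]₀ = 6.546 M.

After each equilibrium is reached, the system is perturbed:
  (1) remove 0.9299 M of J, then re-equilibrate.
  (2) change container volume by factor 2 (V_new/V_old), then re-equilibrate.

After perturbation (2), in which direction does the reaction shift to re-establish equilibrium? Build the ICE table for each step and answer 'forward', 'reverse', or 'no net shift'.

Q₀ = 101.9 vs Keq = 8292 ⇒ Q<K, forward
Step 1:
                   B          J
  I          0.06425      6.546
  C         -0.06345    0.06345
  E       7.9709e-04      6.609
  solve Keq expr → x = 0.06345; check Q = 8292
Then remove 0.9299 M of J.
Step 2:
                   B          J
  I       7.9709e-04       5.68
  C       -1.1213e-04 1.1213e-04
  E       6.8496e-04       5.68
  solve Keq expr → x = 1.1213e-04; check Q = 8292
Then change container volume by factor 2 (V_new/V_old).
Step 3:
                   B          J
  I       3.4248e-04       2.84
  C                0          0
  E       3.4248e-04       2.84
  solve Keq expr → x = 0; check Q = 8292

Direction: no net shift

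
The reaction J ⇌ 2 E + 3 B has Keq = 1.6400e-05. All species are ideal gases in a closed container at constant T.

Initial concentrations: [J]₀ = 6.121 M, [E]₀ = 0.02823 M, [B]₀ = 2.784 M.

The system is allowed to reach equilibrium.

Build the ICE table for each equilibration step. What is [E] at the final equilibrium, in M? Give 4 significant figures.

Q₀ = 0.002809 vs Keq = 1.6400e-05 ⇒ Q>K, reverse
Step 1:
                  J         E         B
  init        6.121   0.02823     2.784
  Δ         0.01301  -0.02602  -0.03904
  eq          6.134  0.002205     2.745
  solve Keq expr → x = -0.01301; check Q = 1.6400e-05

[E]_eq = 0.002205 M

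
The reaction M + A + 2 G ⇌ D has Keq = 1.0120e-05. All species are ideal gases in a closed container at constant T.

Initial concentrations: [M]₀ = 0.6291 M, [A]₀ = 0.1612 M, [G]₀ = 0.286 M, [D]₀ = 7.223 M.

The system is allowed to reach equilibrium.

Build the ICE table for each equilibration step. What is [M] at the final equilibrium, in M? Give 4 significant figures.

[M]_eq = 7.733 M

Q₀ = 870.8 vs Keq = 1.0120e-05 ⇒ Q>K, reverse
Step 1:
                  M         A         G         D
  I          0.6291    0.1612     0.286     7.223
  C           7.104     7.104     14.21    -7.104
  E           7.733     7.265     14.49    0.1194
  solve Keq expr → x = -7.104; check Q = 1.0120e-05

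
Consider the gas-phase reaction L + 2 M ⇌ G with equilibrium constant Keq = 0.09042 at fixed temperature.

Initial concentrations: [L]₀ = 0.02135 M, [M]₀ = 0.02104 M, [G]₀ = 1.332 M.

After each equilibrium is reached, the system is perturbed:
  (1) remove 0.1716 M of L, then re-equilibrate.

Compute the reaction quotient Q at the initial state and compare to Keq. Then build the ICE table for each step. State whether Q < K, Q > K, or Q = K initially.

Q₀ = 1.4093e+05 vs Keq = 0.09042 ⇒ Q>K, reverse
Step 1:
                  L         M         G
  init      0.02135   0.02104     1.332
  Δ          0.9784     1.957   -0.9784
  eq         0.9997     1.978    0.3536
  solve Keq expr → x = -0.9784; check Q = 0.09042
Then remove 0.1716 M of L.
Step 2:
                  L         M         G
  init       0.8281     1.978    0.3536
  Δ         0.03069   0.06138  -0.03069
  eq         0.8588     2.039    0.3229
  solve Keq expr → x = -0.03069; check Q = 0.09042

Q₀ = 1.4093e+05; Q > K (proceeds reverse)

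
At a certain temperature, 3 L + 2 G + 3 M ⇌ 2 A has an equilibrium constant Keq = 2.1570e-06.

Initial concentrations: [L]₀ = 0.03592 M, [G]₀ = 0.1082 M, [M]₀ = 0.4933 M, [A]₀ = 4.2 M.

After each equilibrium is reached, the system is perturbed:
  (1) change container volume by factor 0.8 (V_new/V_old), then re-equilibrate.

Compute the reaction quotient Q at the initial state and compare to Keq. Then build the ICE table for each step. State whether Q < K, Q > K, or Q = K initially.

Q₀ = 2.7083e+08; Q > K (proceeds reverse)

Q₀ = 2.7083e+08 vs Keq = 2.1570e-06 ⇒ Q>K, reverse
Step 1:
                  L         G         M         A
  Initial   0.03592    0.1082    0.4933       4.2
  Change      5.105     3.404     5.105    -3.404
  Equil       5.141     3.512     5.599    0.7965
  solve Keq expr → x = -1.702; check Q = 2.1570e-06
Then change container volume by factor 0.8 (V_new/V_old).
Step 2:
                  L         G         M         A
  Initial     6.427      4.39     6.998    0.9956
  Change    -0.5602   -0.3735   -0.5602    0.3735
  Equil       5.866     4.016     6.438     1.369
  solve Keq expr → x = 0.1867; check Q = 2.1570e-06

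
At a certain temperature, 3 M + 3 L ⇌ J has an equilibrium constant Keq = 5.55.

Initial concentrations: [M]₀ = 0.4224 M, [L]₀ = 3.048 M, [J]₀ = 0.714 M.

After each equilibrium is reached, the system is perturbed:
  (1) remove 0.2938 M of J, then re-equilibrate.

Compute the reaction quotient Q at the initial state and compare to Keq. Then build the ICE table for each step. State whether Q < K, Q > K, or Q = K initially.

Q₀ = 0.3346 vs Keq = 5.55 ⇒ Q<K, forward
Step 1:
                  M         L         J
  Initial    0.4224     3.048     0.714
  Change    -0.2365   -0.2365   0.07882
  Equil      0.1859     2.812    0.7928
  solve Keq expr → x = 0.07882; check Q = 5.55
Then remove 0.2938 M of J.
Step 2:
                  M         L         J
  Initial    0.1859     2.812     0.499
  Change   -0.02433  -0.02433   0.00811
  Equil      0.1616     2.787    0.5071
  solve Keq expr → x = 0.00811; check Q = 5.55

Q₀ = 0.3346; Q < K (proceeds forward)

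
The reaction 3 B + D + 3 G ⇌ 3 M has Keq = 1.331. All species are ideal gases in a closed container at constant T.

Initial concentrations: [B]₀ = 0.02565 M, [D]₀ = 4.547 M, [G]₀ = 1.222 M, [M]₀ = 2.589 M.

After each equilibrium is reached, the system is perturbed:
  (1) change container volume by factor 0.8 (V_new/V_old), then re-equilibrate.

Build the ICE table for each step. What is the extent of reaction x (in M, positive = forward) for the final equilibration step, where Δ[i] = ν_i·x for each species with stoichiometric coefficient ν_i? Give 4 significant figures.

Q₀ = 1.2394e+05 vs Keq = 1.331 ⇒ Q>K, reverse
Step 1:
                    B           D           G           M
  I           0.02565       4.547       1.222       2.589
  C            0.5786      0.1929      0.5786     -0.5786
  E            0.6043        4.74       1.801        2.01
  solve Keq expr → x = -0.1929; check Q = 1.331
Then change container volume by factor 0.8 (V_new/V_old).
Step 2:
                    B           D           G           M
  I            0.7553       5.925       2.251       2.513
  C           -0.1285    -0.04283     -0.1285      0.1285
  E            0.6268       5.882       2.122       2.641
  solve Keq expr → x = 0.04283; check Q = 1.331

x = 0.04283 M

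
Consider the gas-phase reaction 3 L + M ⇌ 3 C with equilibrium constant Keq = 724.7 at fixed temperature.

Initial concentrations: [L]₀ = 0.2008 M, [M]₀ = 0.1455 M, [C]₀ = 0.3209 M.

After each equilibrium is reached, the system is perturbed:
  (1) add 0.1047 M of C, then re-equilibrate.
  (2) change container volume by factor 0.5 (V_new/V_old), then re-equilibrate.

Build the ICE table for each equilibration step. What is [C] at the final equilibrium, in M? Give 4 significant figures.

Q₀ = 28.05 vs Keq = 724.7 ⇒ Q<K, forward
Step 1:
                    L           M           C
  I            0.2008      0.1455      0.3209
  C           -0.1027    -0.03425      0.1027
  E           0.09806      0.1113      0.4236
  solve Keq expr → x = 0.03425; check Q = 724.7
Then add 0.1047 M of C.
Step 2:
                    L           M           C
  I           0.09806      0.1113      0.5283
  C           0.01801    0.006005    -0.01801
  E            0.1161      0.1173      0.5103
  solve Keq expr → x = -0.006005; check Q = 724.7
Then change container volume by factor 0.5 (V_new/V_old).
Step 3:
                    L           M           C
  I            0.2322      0.2345       1.021
  C          -0.03758    -0.01253     0.03758
  E            0.1946       0.222       1.058
  solve Keq expr → x = 0.01253; check Q = 724.7

[C]_eq = 1.058 M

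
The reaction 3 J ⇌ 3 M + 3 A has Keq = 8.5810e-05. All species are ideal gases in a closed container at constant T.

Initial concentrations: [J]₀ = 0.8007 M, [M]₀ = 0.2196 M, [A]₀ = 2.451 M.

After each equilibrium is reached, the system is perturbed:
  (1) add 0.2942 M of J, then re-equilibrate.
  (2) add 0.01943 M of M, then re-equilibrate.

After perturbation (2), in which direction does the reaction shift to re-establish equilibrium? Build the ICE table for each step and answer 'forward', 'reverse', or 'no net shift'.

Q₀ = 0.3038 vs Keq = 8.5810e-05 ⇒ Q>K, reverse
Step 1:
                    J           M           A
  Initial      0.8007      0.2196       2.451
  Change          0.2        -0.2        -0.2
  Equil         1.001     0.01961       2.251
  solve Keq expr → x = -0.06666; check Q = 8.5810e-05
Then add 0.2942 M of J.
Step 2:
                    J           M           A
  Initial       1.295     0.01961       2.251
  Change    -0.005593    0.005593    0.005593
  Equil         1.289      0.0252       2.257
  solve Keq expr → x = 0.001864; check Q = 8.5810e-05
Then add 0.01943 M of M.
Step 3:
                    J           M           A
  Initial       1.289     0.04463       2.257
  Change      0.01885    -0.01885    -0.01885
  Equil         1.308     0.02578       2.238
  solve Keq expr → x = -0.006282; check Q = 8.5810e-05

Direction: reverse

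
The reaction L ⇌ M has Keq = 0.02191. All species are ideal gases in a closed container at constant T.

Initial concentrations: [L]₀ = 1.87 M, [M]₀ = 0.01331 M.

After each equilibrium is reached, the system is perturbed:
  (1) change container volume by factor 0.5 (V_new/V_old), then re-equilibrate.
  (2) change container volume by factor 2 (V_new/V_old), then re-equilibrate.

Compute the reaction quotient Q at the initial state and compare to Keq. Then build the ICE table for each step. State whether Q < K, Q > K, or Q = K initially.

Q₀ = 0.007118; Q < K (proceeds forward)

Q₀ = 0.007118 vs Keq = 0.02191 ⇒ Q<K, forward
Step 1:
                   L          M
  init          1.87    0.01331
  Δ         -0.02707    0.02707
  eq           1.843    0.04038
  solve Keq expr → x = 0.02707; check Q = 0.02191
Then change container volume by factor 0.5 (V_new/V_old).
Step 2:
                   L          M
  init         3.686    0.08076
  Δ                0          0
  eq           3.686    0.08076
  solve Keq expr → x = 0; check Q = 0.02191
Then change container volume by factor 2 (V_new/V_old).
Step 3:
                   L          M
  init         1.843    0.04038
  Δ                0          0
  eq           1.843    0.04038
  solve Keq expr → x = 0; check Q = 0.02191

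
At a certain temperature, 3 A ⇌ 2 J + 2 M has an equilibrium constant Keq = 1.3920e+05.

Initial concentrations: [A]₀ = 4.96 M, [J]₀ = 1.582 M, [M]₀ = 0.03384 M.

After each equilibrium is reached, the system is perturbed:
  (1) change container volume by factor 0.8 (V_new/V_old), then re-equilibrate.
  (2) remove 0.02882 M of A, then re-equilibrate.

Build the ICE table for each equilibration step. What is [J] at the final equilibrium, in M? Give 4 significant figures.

Q₀ = 2.3487e-05 vs Keq = 1.3920e+05 ⇒ Q<K, forward
Step 1:
                    A           J           M
  init           4.96       1.582     0.03384
  Δ            -4.839       3.226       3.226
  eq           0.1208       4.808        3.26
  solve Keq expr → x = 1.613; check Q = 1.3920e+05
Then change container volume by factor 0.8 (V_new/V_old).
Step 2:
                    A           J           M
  init         0.1511        6.01       4.075
  Δ           0.01133   -0.007552   -0.007552
  eq           0.1624       6.003       4.067
  solve Keq expr → x = -0.003776; check Q = 1.3920e+05
Then remove 0.02882 M of A.
Step 3:
                    A           J           M
  init         0.1336       6.003       4.067
  Δ           0.02799    -0.01866    -0.01866
  eq           0.1616       5.984       4.049
  solve Keq expr → x = -0.009329; check Q = 1.3920e+05

[J]_eq = 5.984 M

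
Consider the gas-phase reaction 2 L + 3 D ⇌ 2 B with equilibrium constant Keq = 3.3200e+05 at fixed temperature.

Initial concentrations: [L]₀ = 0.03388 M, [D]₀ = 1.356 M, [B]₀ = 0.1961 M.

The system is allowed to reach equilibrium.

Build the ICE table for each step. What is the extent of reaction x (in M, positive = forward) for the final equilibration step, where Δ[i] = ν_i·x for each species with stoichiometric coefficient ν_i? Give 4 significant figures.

x = 0.01681 M

Q₀ = 13.44 vs Keq = 3.3200e+05 ⇒ Q<K, forward
Step 1:
                  L         D         B
  init      0.03388     1.356    0.1961
  Δ        -0.03361  -0.05042   0.03361
  eq      2.6725e-04     1.306    0.2297
  solve Keq expr → x = 0.01681; check Q = 3.3200e+05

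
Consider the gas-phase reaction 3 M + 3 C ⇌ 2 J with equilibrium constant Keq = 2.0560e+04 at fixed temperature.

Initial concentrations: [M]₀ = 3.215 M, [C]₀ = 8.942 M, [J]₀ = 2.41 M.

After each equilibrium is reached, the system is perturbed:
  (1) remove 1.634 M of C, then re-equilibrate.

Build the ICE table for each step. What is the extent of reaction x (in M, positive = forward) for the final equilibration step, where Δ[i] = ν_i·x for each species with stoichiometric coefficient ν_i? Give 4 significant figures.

Q₀ = 2.4445e-04 vs Keq = 2.0560e+04 ⇒ Q<K, forward
Step 1:
                   M          C          J
  Initial      3.215      8.942       2.41
  Change      -3.198     -3.198      2.132
  Equil      0.01743      5.744      4.542
  solve Keq expr → x = 1.066; check Q = 2.0560e+04
Then remove 1.634 M of C.
Step 2:
                   M          C          J
  Initial    0.01743       4.11      4.542
  Change    0.006871   0.006871   -0.00458
  Equil       0.0243      4.117      4.537
  solve Keq expr → x = -0.00229; check Q = 2.0560e+04

x = -0.00229 M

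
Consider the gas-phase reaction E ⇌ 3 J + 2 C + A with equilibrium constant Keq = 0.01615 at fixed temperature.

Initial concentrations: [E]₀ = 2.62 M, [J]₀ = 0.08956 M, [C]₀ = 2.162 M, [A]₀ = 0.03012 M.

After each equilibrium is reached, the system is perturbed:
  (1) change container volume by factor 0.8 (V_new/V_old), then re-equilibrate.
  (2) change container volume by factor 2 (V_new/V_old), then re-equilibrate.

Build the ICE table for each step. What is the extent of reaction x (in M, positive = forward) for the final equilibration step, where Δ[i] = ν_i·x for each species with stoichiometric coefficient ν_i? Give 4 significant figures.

Q₀ = 3.8602e-05 vs Keq = 0.01615 ⇒ Q<K, forward
Step 1:
                  E         J         C         A
  init         2.62   0.08956     2.162   0.03012
  Δ        -0.09839    0.2952    0.1968   0.09839
  eq          2.522    0.3847     2.359    0.1285
  solve Keq expr → x = 0.09839; check Q = 0.01615
Then change container volume by factor 0.8 (V_new/V_old).
Step 2:
                  E         J         C         A
  init        3.152    0.4809     2.948    0.1606
  Δ         0.03712   -0.1114  -0.07425  -0.03712
  eq          3.189    0.3696     2.874    0.1235
  solve Keq expr → x = -0.03712; check Q = 0.01615
Then change container volume by factor 2 (V_new/V_old).
Step 3:
                  E         J         C         A
  init        1.595    0.1848     1.437   0.06176
  Δ        -0.07607    0.2282    0.1521   0.07607
  eq          1.518     0.413     1.589    0.1378
  solve Keq expr → x = 0.07607; check Q = 0.01615

x = 0.07607 M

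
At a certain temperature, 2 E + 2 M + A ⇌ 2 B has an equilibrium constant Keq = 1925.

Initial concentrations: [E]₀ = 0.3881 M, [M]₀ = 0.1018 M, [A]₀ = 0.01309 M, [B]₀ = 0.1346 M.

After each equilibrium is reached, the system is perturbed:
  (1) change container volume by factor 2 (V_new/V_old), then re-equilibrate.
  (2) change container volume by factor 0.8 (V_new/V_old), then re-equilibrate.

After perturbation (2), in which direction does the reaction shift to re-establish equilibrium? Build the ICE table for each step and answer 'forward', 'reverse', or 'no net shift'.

Direction: forward

Q₀ = 886.7 vs Keq = 1925 ⇒ Q<K, forward
Step 1:
                  E         M         A         B
  Initial    0.3881    0.1018   0.01309    0.1346
  Change  -0.008924 -0.008924 -0.004462  0.008924
  Equil      0.3792   0.09288  0.008628    0.1435
  solve Keq expr → x = 0.004462; check Q = 1925
Then change container volume by factor 2 (V_new/V_old).
Step 2:
                  E         M         A         B
  Initial    0.1896   0.04644  0.004314   0.07176
  Change     0.0141    0.0141  0.007048   -0.0141
  Equil      0.2037   0.06053   0.01136   0.05767
  solve Keq expr → x = -0.007048; check Q = 1925
Then change container volume by factor 0.8 (V_new/V_old).
Step 3:
                  E         M         A         B
  Initial    0.2546   0.07567    0.0142   0.07208
  Change  -0.006551 -0.006551 -0.003276  0.006551
  Equil      0.2481   0.06912   0.01093   0.07863
  solve Keq expr → x = 0.003276; check Q = 1925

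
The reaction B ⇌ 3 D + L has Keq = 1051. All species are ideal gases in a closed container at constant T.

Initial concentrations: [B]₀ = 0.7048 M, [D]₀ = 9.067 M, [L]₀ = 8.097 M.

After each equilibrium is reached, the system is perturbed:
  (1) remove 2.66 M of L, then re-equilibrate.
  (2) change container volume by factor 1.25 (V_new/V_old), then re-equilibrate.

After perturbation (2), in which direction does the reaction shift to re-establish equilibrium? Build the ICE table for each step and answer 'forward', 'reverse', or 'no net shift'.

Q₀ = 8563 vs Keq = 1051 ⇒ Q>K, reverse
Step 1:
                  B         D         L
  init       0.7048     9.067     8.097
  Δ          0.9442    -2.833   -0.9442
  eq          1.649     6.234     7.153
  solve Keq expr → x = -0.9442; check Q = 1051
Then remove 2.66 M of L.
Step 2:
                  B         D         L
  init        1.649     6.234     4.493
  Δ         -0.2074    0.6223    0.2074
  eq          1.442     6.857       4.7
  solve Keq expr → x = 0.2074; check Q = 1051
Then change container volume by factor 1.25 (V_new/V_old).
Step 3:
                  B         D         L
  init        1.153     5.485      3.76
  Δ         -0.2415    0.7245    0.2415
  eq         0.9118      6.21     4.002
  solve Keq expr → x = 0.2415; check Q = 1051

Direction: forward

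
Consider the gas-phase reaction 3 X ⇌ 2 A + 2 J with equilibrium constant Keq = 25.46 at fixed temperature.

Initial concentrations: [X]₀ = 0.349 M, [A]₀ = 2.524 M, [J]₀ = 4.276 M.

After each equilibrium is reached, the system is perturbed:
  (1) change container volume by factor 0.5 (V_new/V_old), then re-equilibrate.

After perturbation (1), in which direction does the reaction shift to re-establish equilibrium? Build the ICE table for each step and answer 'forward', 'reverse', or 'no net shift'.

Direction: reverse

Q₀ = 2740 vs Keq = 25.46 ⇒ Q>K, reverse
Step 1:
                  X         A         J
  I           0.349     2.524     4.276
  C          0.9024   -0.6016   -0.6016
  E           1.251     1.922     3.674
  solve Keq expr → x = -0.3008; check Q = 25.46
Then change container volume by factor 0.5 (V_new/V_old).
Step 2:
                  X         A         J
  I           2.503     3.845     7.349
  C          0.4193   -0.2795   -0.2795
  E           2.922     3.565     7.069
  solve Keq expr → x = -0.1398; check Q = 25.46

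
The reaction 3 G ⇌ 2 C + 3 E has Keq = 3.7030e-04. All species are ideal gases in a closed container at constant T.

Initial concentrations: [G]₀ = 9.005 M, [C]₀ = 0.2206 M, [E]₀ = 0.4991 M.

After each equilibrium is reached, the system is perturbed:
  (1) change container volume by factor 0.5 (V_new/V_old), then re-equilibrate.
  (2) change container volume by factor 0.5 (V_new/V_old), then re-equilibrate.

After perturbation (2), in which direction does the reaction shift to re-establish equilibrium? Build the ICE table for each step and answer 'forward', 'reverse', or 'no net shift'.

Q₀ = 8.2856e-06 vs Keq = 3.7030e-04 ⇒ Q<K, forward
Step 1:
                   G          C          E
  Initial      9.005     0.2206     0.4991
  Change     -0.4501     0.3001     0.4501
  Equil        8.555     0.5207     0.9492
  solve Keq expr → x = 0.15; check Q = 3.7030e-04
Then change container volume by factor 0.5 (V_new/V_old).
Step 2:
                   G          C          E
  Initial      17.11      1.041      1.898
  Change       0.404    -0.2693     -0.404
  Equil        17.51      0.772      1.494
  solve Keq expr → x = -0.1347; check Q = 3.7030e-04
Then change container volume by factor 0.5 (V_new/V_old).
Step 3:
                   G          C          E
  Initial      35.03      1.544      2.989
  Change      0.6252    -0.4168    -0.6252
  Equil        35.65      1.127      2.364
  solve Keq expr → x = -0.2084; check Q = 3.7030e-04

Direction: reverse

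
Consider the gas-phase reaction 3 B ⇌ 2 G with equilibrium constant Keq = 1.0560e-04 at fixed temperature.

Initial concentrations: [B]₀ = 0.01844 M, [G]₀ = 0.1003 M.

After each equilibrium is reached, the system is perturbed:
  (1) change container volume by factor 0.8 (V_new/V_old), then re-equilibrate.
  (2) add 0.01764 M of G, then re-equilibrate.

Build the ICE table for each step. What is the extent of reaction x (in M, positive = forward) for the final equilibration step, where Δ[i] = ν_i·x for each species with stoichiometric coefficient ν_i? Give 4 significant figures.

Q₀ = 1604 vs Keq = 1.0560e-04 ⇒ Q>K, reverse
Step 1:
                    B           G
  Initial     0.01844      0.1003
  Change       0.1494    -0.09959
  Equil        0.1678  7.0654e-04
  solve Keq expr → x = -0.0498; check Q = 1.0560e-04
Then change container volume by factor 0.8 (V_new/V_old).
Step 2:
                    B           G
  Initial      0.2098  8.8318e-04
  Change  -1.5473e-04  1.0315e-04
  Equil        0.2096  9.8633e-04
  solve Keq expr → x = 5.1576e-05; check Q = 1.0560e-04
Then add 0.01764 M of G.
Step 3:
                    B           G
  Initial      0.2096     0.01863
  Change      0.02617    -0.01745
  Equil        0.2358    0.001177
  solve Keq expr → x = -0.008725; check Q = 1.0560e-04

x = -0.008725 M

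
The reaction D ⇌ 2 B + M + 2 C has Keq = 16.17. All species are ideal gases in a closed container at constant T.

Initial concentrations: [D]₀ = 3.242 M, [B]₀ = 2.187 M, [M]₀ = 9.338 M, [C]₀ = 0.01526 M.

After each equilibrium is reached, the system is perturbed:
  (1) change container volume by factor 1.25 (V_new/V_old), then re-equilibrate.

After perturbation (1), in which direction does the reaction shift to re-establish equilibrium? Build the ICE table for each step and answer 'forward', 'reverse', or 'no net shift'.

Direction: forward

Q₀ = 0.003208 vs Keq = 16.17 ⇒ Q<K, forward
Step 1:
                    D           B           M           C
  I             3.242       2.187       9.338     0.01526
  C            -0.367       0.734       0.367       0.734
  E             2.875       2.921       9.705      0.7493
  solve Keq expr → x = 0.367; check Q = 16.17
Then change container volume by factor 1.25 (V_new/V_old).
Step 2:
                    D           B           M           C
  I               2.3       2.337       7.764      0.5994
  C           -0.1135      0.2269      0.1135      0.2269
  E             2.187       2.564       7.877      0.8264
  solve Keq expr → x = 0.1135; check Q = 16.17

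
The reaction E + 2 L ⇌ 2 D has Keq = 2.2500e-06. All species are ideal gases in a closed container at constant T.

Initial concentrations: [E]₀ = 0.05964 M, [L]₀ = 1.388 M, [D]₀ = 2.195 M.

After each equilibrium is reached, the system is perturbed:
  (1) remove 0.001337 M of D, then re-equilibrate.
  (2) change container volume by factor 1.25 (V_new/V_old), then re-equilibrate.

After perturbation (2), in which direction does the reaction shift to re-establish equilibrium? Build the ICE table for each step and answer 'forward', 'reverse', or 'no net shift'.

Q₀ = 41.93 vs Keq = 2.2500e-06 ⇒ Q>K, reverse
Step 1:
                  E         L         D
  Initial   0.05964     1.388     2.195
  Change      1.095     2.189    -2.189
  Equil       1.154     3.577  0.005765
  solve Keq expr → x = -1.095; check Q = 2.2500e-06
Then remove 0.001337 M of D.
Step 2:
                  E         L         D
  Initial     1.154     3.577  0.004428
  Change  -6.6659e-04 -0.001333  0.001333
  Equil       1.154     3.576  0.005761
  solve Keq expr → x = 6.6659e-04; check Q = 2.2500e-06
Then change container volume by factor 1.25 (V_new/V_old).
Step 3:
                  E         L         D
  Initial    0.9229     2.861  0.004609
  Change  2.4266e-04 4.8533e-04 -4.8533e-04
  Equil      0.9231     2.861  0.004124
  solve Keq expr → x = -2.4266e-04; check Q = 2.2500e-06

Direction: reverse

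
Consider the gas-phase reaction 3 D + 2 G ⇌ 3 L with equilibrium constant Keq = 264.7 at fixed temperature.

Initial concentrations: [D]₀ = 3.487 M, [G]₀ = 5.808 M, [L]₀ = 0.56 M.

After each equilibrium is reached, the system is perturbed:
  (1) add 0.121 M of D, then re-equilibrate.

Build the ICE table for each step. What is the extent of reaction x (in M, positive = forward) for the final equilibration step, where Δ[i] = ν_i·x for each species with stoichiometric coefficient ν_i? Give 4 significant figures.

x = 0.03675 M

Q₀ = 1.2279e-04 vs Keq = 264.7 ⇒ Q<K, forward
Step 1:
                   D          G          L
  I            3.487      5.808       0.56
  C           -3.237     -2.158      3.237
  E           0.2495       3.65      3.797
  solve Keq expr → x = 1.079; check Q = 264.7
Then add 0.121 M of D.
Step 2:
                   D          G          L
  I           0.3705       3.65      3.797
  C          -0.1103    -0.0735     0.1103
  E           0.2603      3.576      3.908
  solve Keq expr → x = 0.03675; check Q = 264.7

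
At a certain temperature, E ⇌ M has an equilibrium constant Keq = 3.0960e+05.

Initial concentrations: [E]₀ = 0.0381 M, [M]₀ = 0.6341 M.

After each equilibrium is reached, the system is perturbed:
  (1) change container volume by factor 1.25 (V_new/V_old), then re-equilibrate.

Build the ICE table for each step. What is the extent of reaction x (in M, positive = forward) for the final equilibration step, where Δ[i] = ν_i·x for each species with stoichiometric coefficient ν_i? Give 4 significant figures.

x = 0 M

Q₀ = 16.64 vs Keq = 3.0960e+05 ⇒ Q<K, forward
Step 1:
                   E          M
  init        0.0381     0.6341
  Δ          -0.0381     0.0381
  eq      2.1712e-06     0.6722
  solve Keq expr → x = 0.0381; check Q = 3.0960e+05
Then change container volume by factor 1.25 (V_new/V_old).
Step 2:
                   E          M
  init    1.7369e-06     0.5378
  Δ                0          0
  eq      1.7369e-06     0.5378
  solve Keq expr → x = 0; check Q = 3.0960e+05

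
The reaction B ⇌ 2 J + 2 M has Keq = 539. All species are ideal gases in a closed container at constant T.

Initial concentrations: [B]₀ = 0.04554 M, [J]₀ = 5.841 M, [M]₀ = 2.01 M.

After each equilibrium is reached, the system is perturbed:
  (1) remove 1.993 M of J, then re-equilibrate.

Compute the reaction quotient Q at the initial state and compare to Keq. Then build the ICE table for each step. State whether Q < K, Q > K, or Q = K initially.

Q₀ = 3027; Q > K (proceeds reverse)

Q₀ = 3027 vs Keq = 539 ⇒ Q>K, reverse
Step 1:
                    B           J           M
  Initial     0.04554       5.841        2.01
  Change       0.1309     -0.2619     -0.2619
  Equil        0.1765       5.579       1.748
  solve Keq expr → x = -0.1309; check Q = 539
Then remove 1.993 M of J.
Step 2:
                    B           J           M
  Initial      0.1765       3.586       1.748
  Change     -0.08129      0.1626      0.1626
  Equil       0.09518       3.749       1.911
  solve Keq expr → x = 0.08129; check Q = 539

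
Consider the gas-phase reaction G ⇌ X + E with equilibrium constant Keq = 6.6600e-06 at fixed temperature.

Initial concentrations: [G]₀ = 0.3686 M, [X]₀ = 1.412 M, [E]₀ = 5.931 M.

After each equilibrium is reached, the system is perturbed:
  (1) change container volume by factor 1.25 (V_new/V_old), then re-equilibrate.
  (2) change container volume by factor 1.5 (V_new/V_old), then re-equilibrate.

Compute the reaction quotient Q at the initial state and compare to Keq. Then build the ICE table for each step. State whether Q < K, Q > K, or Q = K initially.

Q₀ = 22.72; Q > K (proceeds reverse)

Q₀ = 22.72 vs Keq = 6.6600e-06 ⇒ Q>K, reverse
Step 1:
                    G           X           E
  Initial      0.3686       1.412       5.931
  Change        1.412      -1.412      -1.412
  Equil         1.781  2.6242e-06       4.519
  solve Keq expr → x = -1.412; check Q = 6.6600e-06
Then change container volume by factor 1.25 (V_new/V_old).
Step 2:
                    G           X           E
  Initial       1.424  2.0994e-06       3.615
  Change  -5.2484e-07  5.2484e-07  5.2484e-07
  Equil         1.424  2.6242e-06       3.615
  solve Keq expr → x = 5.2484e-07; check Q = 6.6600e-06
Then change container volume by factor 1.5 (V_new/V_old).
Step 3:
                    G           X           E
  Initial      0.9497  1.7495e-06        2.41
  Change  -8.7473e-07  8.7473e-07  8.7473e-07
  Equil        0.9497  2.6242e-06        2.41
  solve Keq expr → x = 8.7473e-07; check Q = 6.6600e-06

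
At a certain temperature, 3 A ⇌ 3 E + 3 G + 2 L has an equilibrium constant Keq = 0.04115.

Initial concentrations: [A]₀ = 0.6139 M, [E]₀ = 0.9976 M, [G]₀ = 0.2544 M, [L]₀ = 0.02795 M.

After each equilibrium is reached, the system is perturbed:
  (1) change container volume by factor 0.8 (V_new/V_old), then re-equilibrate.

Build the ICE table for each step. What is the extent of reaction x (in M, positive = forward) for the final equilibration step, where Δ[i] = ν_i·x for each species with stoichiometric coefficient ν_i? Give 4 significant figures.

Q₀ = 5.5194e-05 vs Keq = 0.04115 ⇒ Q<K, forward
Step 1:
                  A         E         G         L
  init       0.6139    0.9976    0.2544   0.02795
  Δ         -0.1854    0.1854    0.1854    0.1236
  eq         0.4285     1.183    0.4398    0.1516
  solve Keq expr → x = 0.06181; check Q = 0.04115
Then change container volume by factor 0.8 (V_new/V_old).
Step 2:
                  A         E         G         L
  init       0.5356     1.479    0.5498    0.1895
  Δ         0.05329  -0.05329  -0.05329  -0.03552
  eq         0.5889     1.426    0.4965    0.1539
  solve Keq expr → x = -0.01776; check Q = 0.04115

x = -0.01776 M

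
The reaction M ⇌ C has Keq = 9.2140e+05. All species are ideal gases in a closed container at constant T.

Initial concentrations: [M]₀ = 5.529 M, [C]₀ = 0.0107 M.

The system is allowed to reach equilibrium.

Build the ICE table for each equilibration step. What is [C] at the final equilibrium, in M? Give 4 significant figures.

[C]_eq = 5.54 M

Q₀ = 0.001935 vs Keq = 9.2140e+05 ⇒ Q<K, forward
Step 1:
                   M          C
  init         5.529     0.0107
  Δ           -5.529      5.529
  eq      6.0123e-06       5.54
  solve Keq expr → x = 5.529; check Q = 9.2140e+05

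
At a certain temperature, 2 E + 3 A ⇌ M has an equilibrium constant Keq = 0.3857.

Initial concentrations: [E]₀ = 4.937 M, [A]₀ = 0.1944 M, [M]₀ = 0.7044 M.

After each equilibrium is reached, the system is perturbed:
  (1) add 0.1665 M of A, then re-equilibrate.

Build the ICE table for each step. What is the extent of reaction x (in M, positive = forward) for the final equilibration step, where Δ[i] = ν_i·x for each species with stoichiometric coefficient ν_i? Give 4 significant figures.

x = 0.05024 M

Q₀ = 3.934 vs Keq = 0.3857 ⇒ Q>K, reverse
Step 1:
                    E           A           M
  Initial       4.937      0.1944      0.7044
  Change       0.1371      0.2057    -0.06855
  Equil         5.074      0.4001      0.6358
  solve Keq expr → x = -0.06855; check Q = 0.3857
Then add 0.1665 M of A.
Step 2:
                    E           A           M
  Initial       5.074      0.5666      0.6358
  Change      -0.1005     -0.1507     0.05024
  Equil         4.974      0.4158      0.6861
  solve Keq expr → x = 0.05024; check Q = 0.3857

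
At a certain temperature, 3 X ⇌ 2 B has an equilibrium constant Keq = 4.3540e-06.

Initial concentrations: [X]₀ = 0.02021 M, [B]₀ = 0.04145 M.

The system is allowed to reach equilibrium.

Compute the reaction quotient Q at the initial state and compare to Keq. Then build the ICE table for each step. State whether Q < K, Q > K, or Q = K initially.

Q₀ = 208.1 vs Keq = 4.3540e-06 ⇒ Q>K, reverse
Step 1:
                   X          B
  Initial    0.02021    0.04145
  Change      0.0621    -0.0414
  Equil      0.08231 4.9276e-05
  solve Keq expr → x = -0.0207; check Q = 4.3540e-06

Q₀ = 208.1; Q > K (proceeds reverse)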